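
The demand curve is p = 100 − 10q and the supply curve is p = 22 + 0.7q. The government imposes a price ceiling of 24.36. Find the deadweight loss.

82.14

Competitive equilibrium: 100 − 10q = 22 + 0.7q → q* = 7.2897, p* = 27.1028.
At the ceiling p = 24.36, quantity supplied = (24.36 − 22)/0.7 = 3.3714.
Willingness to pay at q' = 3.3714: 100 − 10·3.3714 = 66.286.
Δq = 7.2897 − 3.3714 = 3.9183; wedge = 66.286 − 24.36 = 41.926.
The triangle = ½ × 3.9183 × 41.926 = 82.14.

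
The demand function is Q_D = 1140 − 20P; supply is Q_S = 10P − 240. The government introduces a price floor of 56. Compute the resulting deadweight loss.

In inverse form: demand P = 57 − 0.05Q, supply P = 24 + 0.1Q.
Competitive equilibrium: 57 − 0.05Q = 24 + 0.1Q → Q* = 220, P* = 46.
At the floor P = 56, quantity demanded = (57 − 56)/0.05 = 20.
Sellers' marginal cost at Q' = 20: 24 + 0.1·20 = 26.
ΔQ = 220 − 20 = 200; wedge = 56 − 26 = 30.
Deadweight loss = ½ × 200 × 30 = 3000.

3000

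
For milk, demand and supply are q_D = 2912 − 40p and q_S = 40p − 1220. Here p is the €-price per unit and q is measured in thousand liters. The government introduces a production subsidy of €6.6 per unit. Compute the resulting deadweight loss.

€435.60 thousand

In inverse form: demand p = 72.8 − 0.025q, supply p = 30.5 + 0.025q.
Competitive equilibrium: 72.8 − 0.025q = 30.5 + 0.025q → q* = 846, p* = 51.65.
The subsidy lowers effective supply by 6.6: p = 23.9 + 0.025q.
New quantity: 72.8 − 0.025q = 23.9 + 0.025q → q' = 978.
Overproduction Δq = 978 − 846 = 132; wedge = subsidy = 6.6.
Deadweight loss = ½ × 132 × 6.6 = €435.60 thousand.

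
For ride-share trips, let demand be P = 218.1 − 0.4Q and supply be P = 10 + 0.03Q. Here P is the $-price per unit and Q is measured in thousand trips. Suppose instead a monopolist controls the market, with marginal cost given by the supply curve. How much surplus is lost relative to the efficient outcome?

$11695.25 thousand

Competitive equilibrium: 218.1 − 0.4Q = 10 + 0.03Q → Q* = 483.95349, P* = 24.5186.
Marginal revenue: MR = 218.1 − 0.8Q. Set MR = MC: 218.1 − 0.8Q = 10 + 0.03Q → Q_m = 250.72289.
Price P_m = 218.1 − 0.4·250.72289 = 117.81084; MC(Q_m) = 10 + 0.03·250.72289 = 17.52169.
Competitive Q* = 483.95349, so ΔQ = 233.2306; wedge = 117.81084 − 17.52169 = 100.28915.
The triangle = ½ × 233.2306 × 100.28915 = $11695.25 thousand.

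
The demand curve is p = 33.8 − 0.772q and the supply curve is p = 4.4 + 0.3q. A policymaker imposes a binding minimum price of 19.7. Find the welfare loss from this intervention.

Competitive equilibrium: 33.8 − 0.772q = 4.4 + 0.3q → q* = 27.4254, p* = 12.6276.
At the floor p = 19.7, quantity demanded = (33.8 − 19.7)/0.772 = 18.2642.
Sellers' marginal cost at q' = 18.2642: 4.4 + 0.3·18.2642 = 9.8793.
Δq = 27.4254 − 18.2642 = 9.1612; wedge = 19.7 − 9.8793 = 9.8207.
Welfare loss = ½ × 9.1612 × 9.8207 = 44.98.

44.98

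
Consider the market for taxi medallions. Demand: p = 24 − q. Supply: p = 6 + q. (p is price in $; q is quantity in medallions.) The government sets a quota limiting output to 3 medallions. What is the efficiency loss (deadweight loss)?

Competitive equilibrium: 24 − q = 6 + q → q* = 9, p* = 15.
At q = 3: demand price = 24 − 1·3 = 21; supply price = 6 + 1·3 = 9.
Δq = 9 − 3 = 6; wedge = 21 − 9 = 12.
Deadweight loss = ½ × 6 × 12 = $36.

$36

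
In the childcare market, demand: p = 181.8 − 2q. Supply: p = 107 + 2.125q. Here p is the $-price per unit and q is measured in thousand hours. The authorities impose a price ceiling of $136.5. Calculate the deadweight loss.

Competitive equilibrium: 181.8 − 2q = 107 + 2.125q → q* = 18.1333, p* = 145.5333.
At the ceiling p = 136.5, quantity supplied = (136.5 − 107)/2.125 = 13.8824.
Willingness to pay at q' = 13.8824: 181.8 − 2·13.8824 = 154.0352.
Δq = 18.1333 − 13.8824 = 4.2509; wedge = 154.0352 − 136.5 = 17.5352.
Welfare loss = ½ × 4.2509 × 17.5352 = $37.27 thousand.

$37.27 thousand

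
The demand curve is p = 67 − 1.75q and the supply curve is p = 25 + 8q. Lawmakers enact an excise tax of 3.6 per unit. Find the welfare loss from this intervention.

0.66

Competitive equilibrium: 67 − 1.75q = 25 + 8q → q* = 4.3077, p* = 59.4615.
With the tax, the buyer price exceeds the seller price by 3.6: (67 − 1.75q) − (25 + 8q) = 3.6 → q' = 3.9385.
Δq = 4.3077 − 3.9385 = 0.3692; the wedge equals the tax, 3.6.
Welfare loss = ½ × 0.3692 × 3.6 = 0.66.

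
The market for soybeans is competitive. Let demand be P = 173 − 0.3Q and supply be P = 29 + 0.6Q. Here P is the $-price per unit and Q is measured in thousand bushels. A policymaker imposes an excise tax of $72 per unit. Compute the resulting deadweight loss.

Competitive equilibrium: 173 − 0.3Q = 29 + 0.6Q → Q* = 160, P* = 125.
With the tax, the buyer price exceeds the seller price by 72: (173 − 0.3Q) − (29 + 0.6Q) = 72 → Q' = 80.
ΔQ = 160 − 80 = 80; the wedge equals the tax, 72.
Welfare loss = ½ × 80 × 72 = $2880 thousand.

$2880 thousand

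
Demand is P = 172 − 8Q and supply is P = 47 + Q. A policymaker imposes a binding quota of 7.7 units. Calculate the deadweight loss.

Competitive equilibrium: 172 − 8Q = 47 + Q → Q* = 13.8889, P* = 60.8889.
At Q = 7.7: demand price = 172 − 8·7.7 = 110.4; supply price = 47 + 1·7.7 = 54.7.
ΔQ = 13.8889 − 7.7 = 6.1889; wedge = 110.4 − 54.7 = 55.7.
The triangle = ½ × 6.1889 × 55.7 = 172.36.

172.36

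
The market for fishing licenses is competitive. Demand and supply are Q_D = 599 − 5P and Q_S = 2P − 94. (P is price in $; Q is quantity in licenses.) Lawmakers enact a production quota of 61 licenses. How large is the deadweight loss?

$647.15

In inverse form: demand P = 119.8 − 0.2Q, supply P = 47 + 0.5Q.
Competitive equilibrium: 119.8 − 0.2Q = 47 + 0.5Q → Q* = 104, P* = 99.
At Q = 61: demand price = 119.8 − 0.2·61 = 107.6; supply price = 47 + 0.5·61 = 77.5.
ΔQ = 104 − 61 = 43; wedge = 107.6 − 77.5 = 30.1.
Welfare loss = ½ × 43 × 30.1 = $647.15.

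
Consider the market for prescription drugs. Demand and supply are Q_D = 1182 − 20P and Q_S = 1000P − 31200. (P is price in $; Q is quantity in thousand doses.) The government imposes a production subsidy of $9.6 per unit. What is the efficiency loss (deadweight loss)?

In inverse form: demand P = 59.1 − 0.05Q, supply P = 31.2 + 0.001Q.
Competitive equilibrium: 59.1 − 0.05Q = 31.2 + 0.001Q → Q* = 547.0588, P* = 31.7471.
The subsidy lowers effective supply by 9.6: P = 21.6 + 0.001Q.
New quantity: 59.1 − 0.05Q = 21.6 + 0.001Q → Q' = 735.2941.
Overproduction ΔQ = 735.2941 − 547.0588 = 188.2353; wedge = subsidy = 9.6.
Deadweight loss = ½ × 188.2353 × 9.6 = $903.53 thousand.

$903.53 thousand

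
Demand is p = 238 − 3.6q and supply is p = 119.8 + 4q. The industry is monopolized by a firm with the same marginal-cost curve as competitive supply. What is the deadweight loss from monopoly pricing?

Competitive equilibrium: 238 − 3.6q = 119.8 + 4q → q* = 15.5526, p* = 182.0105.
Marginal revenue: MR = 238 − 7.2q. Set MR = MC: 238 − 7.2q = 119.8 + 4q → q_m = 10.5536.
Price p_m = 238 − 3.6·10.5536 = 200.007; MC(q_m) = 119.8 + 4·10.5536 = 162.0144.
Competitive q* = 15.5526, so Δq = 4.999; wedge = 200.007 − 162.0144 = 37.9926.
Deadweight loss = ½ × 4.999 × 37.9926 = 94.96.

94.96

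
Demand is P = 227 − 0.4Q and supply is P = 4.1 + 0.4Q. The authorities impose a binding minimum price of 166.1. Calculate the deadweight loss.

6388.26

Competitive equilibrium: 227 − 0.4Q = 4.1 + 0.4Q → Q* = 278.625, P* = 115.55.
At the floor P = 166.1, quantity demanded = (227 − 166.1)/0.4 = 152.25.
Sellers' marginal cost at Q' = 152.25: 4.1 + 0.4·152.25 = 65.
ΔQ = 278.625 − 152.25 = 126.375; wedge = 166.1 − 65 = 101.1.
Welfare loss = ½ × 126.375 × 101.1 = 6388.26.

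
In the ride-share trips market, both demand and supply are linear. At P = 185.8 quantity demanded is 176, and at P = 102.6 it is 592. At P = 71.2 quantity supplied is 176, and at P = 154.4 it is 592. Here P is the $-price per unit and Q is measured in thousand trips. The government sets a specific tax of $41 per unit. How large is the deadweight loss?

$2101.25 thousand

Demand slope = (102.6 − 185.8)/(592 − 176) = −0.2, so P = 221 − 0.2Q.
Supply slope = (154.4 − 71.2)/(592 − 176) = 0.2, so P = 36 + 0.2Q.
Competitive equilibrium: 221 − 0.2Q = 36 + 0.2Q → Q* = 462.5, P* = 128.5.
With the tax, the buyer price exceeds the seller price by 41: (221 − 0.2Q) − (36 + 0.2Q) = 41 → Q' = 360.
ΔQ = 462.5 − 360 = 102.5; the wedge equals the tax, 41.
The triangle = ½ × 102.5 × 41 = $2101.25 thousand.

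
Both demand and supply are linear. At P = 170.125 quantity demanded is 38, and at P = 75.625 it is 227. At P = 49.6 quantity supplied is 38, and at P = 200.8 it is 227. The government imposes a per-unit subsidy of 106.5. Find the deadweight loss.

4362.40

Demand slope = (75.625 − 170.125)/(227 − 38) = −0.5, so P = 189.125 − 0.5Q.
Supply slope = (200.8 − 49.6)/(227 − 38) = 0.8, so P = 19.2 + 0.8Q.
Competitive equilibrium: 189.125 − 0.5Q = 19.2 + 0.8Q → Q* = 130.71154, P* = 123.76923.
The subsidy lowers effective supply by 106.5: P = 0.8Q − 87.3.
New quantity: 189.125 − 0.5Q = 0.8Q − 87.3 → Q' = 212.63462.
Overproduction ΔQ = 212.63462 − 130.71154 = 81.92308; wedge = subsidy = 106.5.
DWL = ½ × 81.92308 × 106.5 = 4362.40.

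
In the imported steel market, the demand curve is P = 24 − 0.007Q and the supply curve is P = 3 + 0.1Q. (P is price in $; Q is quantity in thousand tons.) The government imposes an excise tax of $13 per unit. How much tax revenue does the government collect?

$971.96 thousand

Competitive equilibrium: 24 − 0.007Q = 3 + 0.1Q → Q* = 196.2617, P* = 22.6262.
With the tax, the buyer price exceeds the seller price by 13: (24 − 0.007Q) − (3 + 0.1Q) = 13 → Q' = 74.7664.
Tax revenue = 13 × 74.7664 = $971.96 thousand.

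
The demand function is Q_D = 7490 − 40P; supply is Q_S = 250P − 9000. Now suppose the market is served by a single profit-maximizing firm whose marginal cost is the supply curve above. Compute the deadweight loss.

In inverse form: demand P = 187.25 − 0.025Q, supply P = 36 + 0.004Q.
Competitive equilibrium: 187.25 − 0.025Q = 36 + 0.004Q → Q* = 5215.51724, P* = 56.86207.
Marginal revenue: MR = 187.25 − 0.05Q. Set MR = MC: 187.25 − 0.05Q = 36 + 0.004Q → Q_m = 2800.92593.
Price P_m = 187.25 − 0.025·2800.92593 = 117.22685; MC(Q_m) = 36 + 0.004·2800.92593 = 47.2037.
Competitive Q* = 5215.51724, so ΔQ = 2414.59131; wedge = 117.22685 − 47.2037 = 70.02315.
DWL = ½ × 2414.59131 × 70.02315 = 84538.64.

84538.64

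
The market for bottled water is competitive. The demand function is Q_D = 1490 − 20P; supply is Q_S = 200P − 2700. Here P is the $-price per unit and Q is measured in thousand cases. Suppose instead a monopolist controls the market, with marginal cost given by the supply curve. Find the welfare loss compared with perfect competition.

In inverse form: demand P = 74.5 − 0.05Q, supply P = 13.5 + 0.005Q.
Competitive equilibrium: 74.5 − 0.05Q = 13.5 + 0.005Q → Q* = 1109.0909, P* = 19.0455.
Marginal revenue: MR = 74.5 − 0.1Q. Set MR = MC: 74.5 − 0.1Q = 13.5 + 0.005Q → Q_m = 580.9524.
Price P_m = 74.5 − 0.05·580.9524 = 45.4524; MC(Q_m) = 13.5 + 0.005·580.9524 = 16.4048.
Competitive Q* = 1109.0909, so ΔQ = 528.1385; wedge = 45.4524 − 16.4048 = 29.0476.
Deadweight loss = ½ × 528.1385 × 29.0476 = $7670.58 thousand.

$7670.58 thousand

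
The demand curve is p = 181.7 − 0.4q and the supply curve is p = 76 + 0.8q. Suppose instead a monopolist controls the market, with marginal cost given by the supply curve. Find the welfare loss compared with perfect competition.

Competitive equilibrium: 181.7 − 0.4q = 76 + 0.8q → q* = 88.0833, p* = 146.4667.
Marginal revenue: MR = 181.7 − 0.8q. Set MR = MC: 181.7 − 0.8q = 76 + 0.8q → q_m = 66.0625.
Price p_m = 181.7 − 0.4·66.0625 = 155.275; MC(q_m) = 76 + 0.8·66.0625 = 128.85.
Competitive q* = 88.0833, so Δq = 22.0208; wedge = 155.275 − 128.85 = 26.425.
Deadweight loss = ½ × 22.0208 × 26.425 = 290.95.

290.95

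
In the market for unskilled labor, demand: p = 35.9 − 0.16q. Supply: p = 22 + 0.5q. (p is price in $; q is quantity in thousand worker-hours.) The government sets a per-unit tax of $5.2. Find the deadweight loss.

$20.48 thousand

Competitive equilibrium: 35.9 − 0.16q = 22 + 0.5q → q* = 21.0606, p* = 32.5303.
With the tax, the buyer price exceeds the seller price by 5.2: (35.9 − 0.16q) − (22 + 0.5q) = 5.2 → q' = 13.1818.
Δq = 21.0606 − 13.1818 = 7.8788; the wedge equals the tax, 5.2.
DWL = ½ × 7.8788 × 5.2 = $20.48 thousand.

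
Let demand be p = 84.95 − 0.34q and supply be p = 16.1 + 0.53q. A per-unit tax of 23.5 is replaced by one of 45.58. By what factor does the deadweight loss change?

3.762

Competitive equilibrium: 84.95 − 0.34q = 16.1 + 0.53q → q* = 79.1379, p* = 58.0431.
For a per-unit tax t: Δq = t/0.87, so DWL = ½·t·(t/0.87) = t²/1.74.
At t = 23.5: DWL = 317.385. At t = 45.58: DWL = 1193.986.
Ratio = (45.58/23.5)² = 3.762.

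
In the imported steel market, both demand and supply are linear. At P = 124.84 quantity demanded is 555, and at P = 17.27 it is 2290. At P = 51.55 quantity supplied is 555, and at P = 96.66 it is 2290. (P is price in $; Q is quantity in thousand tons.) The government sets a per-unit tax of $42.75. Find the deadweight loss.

$10383.88 thousand

Demand slope = (17.27 − 124.84)/(2290 − 555) = −0.062, so P = 159.25 − 0.062Q.
Supply slope = (96.66 − 51.55)/(2290 − 555) = 0.026, so P = 37.12 + 0.026Q.
Competitive equilibrium: 159.25 − 0.062Q = 37.12 + 0.026Q → Q* = 1387.8409, P* = 73.2039.
With the tax, the buyer price exceeds the seller price by 42.75: (159.25 − 0.062Q) − (37.12 + 0.026Q) = 42.75 → Q' = 902.0455.
ΔQ = 1387.8409 − 902.0455 = 485.7954; the wedge equals the tax, 42.75.
The triangle = ½ × 485.7954 × 42.75 = $10383.88 thousand.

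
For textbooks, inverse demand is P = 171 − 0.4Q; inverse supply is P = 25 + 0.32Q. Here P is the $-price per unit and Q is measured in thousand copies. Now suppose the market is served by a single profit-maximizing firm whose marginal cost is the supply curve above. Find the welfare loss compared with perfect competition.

Competitive equilibrium: 171 − 0.4Q = 25 + 0.32Q → Q* = 202.7778, P* = 89.8889.
Marginal revenue: MR = 171 − 0.8Q. Set MR = MC: 171 − 0.8Q = 25 + 0.32Q → Q_m = 130.3571.
Price P_m = 171 − 0.4·130.3571 = 118.8572; MC(Q_m) = 25 + 0.32·130.3571 = 66.7143.
Competitive Q* = 202.7778, so ΔQ = 72.4207; wedge = 118.8572 − 66.7143 = 52.1429.
The triangle = ½ × 72.4207 × 52.1429 = $1888.11 thousand.

$1888.11 thousand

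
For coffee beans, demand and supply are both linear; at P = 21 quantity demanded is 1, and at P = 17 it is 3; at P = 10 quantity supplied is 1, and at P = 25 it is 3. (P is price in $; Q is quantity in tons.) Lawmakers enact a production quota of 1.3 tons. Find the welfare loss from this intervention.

Demand slope = (17 − 21)/(3 − 1) = −2, so P = 23 − 2Q.
Supply slope = (25 − 10)/(3 − 1) = 7.5, so P = 2.5 + 7.5Q.
Competitive equilibrium: 23 − 2Q = 2.5 + 7.5Q → Q* = 2.1579, P* = 18.6842.
At Q = 1.3: demand price = 23 − 2·1.3 = 20.4; supply price = 2.5 + 7.5·1.3 = 12.25.
ΔQ = 2.1579 − 1.3 = 0.8579; wedge = 20.4 − 12.25 = 8.15.
DWL = ½ × 0.8579 × 8.15 = $3.50.

$3.50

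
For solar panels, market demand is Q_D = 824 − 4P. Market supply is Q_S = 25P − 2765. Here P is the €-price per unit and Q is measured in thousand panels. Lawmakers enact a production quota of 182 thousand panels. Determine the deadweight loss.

In inverse form: demand P = 206 − 0.25Q, supply P = 110.6 + 0.04Q.
Competitive equilibrium: 206 − 0.25Q = 110.6 + 0.04Q → Q* = 328.96552, P* = 123.75862.
At Q = 182: demand price = 206 − 0.25·182 = 160.5; supply price = 110.6 + 0.04·182 = 117.88.
ΔQ = 328.96552 − 182 = 146.96552; wedge = 160.5 − 117.88 = 42.62.
Welfare loss = ½ × 146.96552 × 42.62 = €3131.84 thousand.

€3131.84 thousand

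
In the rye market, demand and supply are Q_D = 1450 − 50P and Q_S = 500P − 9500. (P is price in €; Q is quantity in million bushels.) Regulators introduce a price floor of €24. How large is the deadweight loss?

In inverse form: demand P = 29 − 0.02Q, supply P = 19 + 0.002Q.
Competitive equilibrium: 29 − 0.02Q = 19 + 0.002Q → Q* = 454.5455, P* = 19.9091.
At the floor P = 24, quantity demanded = (29 − 24)/0.02 = 250.
Sellers' marginal cost at Q' = 250: 19 + 0.002·250 = 19.5.
ΔQ = 454.5455 − 250 = 204.5455; wedge = 24 − 19.5 = 4.5.
DWL = ½ × 204.5455 × 4.5 = €460.23 million.

€460.23 million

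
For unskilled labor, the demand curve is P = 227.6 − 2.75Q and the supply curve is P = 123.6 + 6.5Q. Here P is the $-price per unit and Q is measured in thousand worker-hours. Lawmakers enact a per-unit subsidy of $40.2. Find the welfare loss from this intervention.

$87.35 thousand

Competitive equilibrium: 227.6 − 2.75Q = 123.6 + 6.5Q → Q* = 11.2432, P* = 196.6811.
The subsidy lowers effective supply by 40.2: P = 83.4 + 6.5Q.
New quantity: 227.6 − 2.75Q = 83.4 + 6.5Q → Q' = 15.5892.
Overproduction ΔQ = 15.5892 − 11.2432 = 4.346; wedge = subsidy = 40.2.
Deadweight loss = ½ × 4.346 × 40.2 = $87.35 thousand.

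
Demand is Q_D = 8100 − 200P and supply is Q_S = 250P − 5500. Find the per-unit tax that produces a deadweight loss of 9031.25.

12.75

In inverse form: demand P = 40.5 − 0.005Q, supply P = 22 + 0.004Q.
Competitive equilibrium: 40.5 − 0.005Q = 22 + 0.004Q → Q* = 2055.5556, P* = 30.2222.
A tax t gives ΔQ = t/0.009 and wedge t, so DWL = t²/0.018.
t²/0.018 = 9031.25 → t² = 162.5625 → t = 12.75.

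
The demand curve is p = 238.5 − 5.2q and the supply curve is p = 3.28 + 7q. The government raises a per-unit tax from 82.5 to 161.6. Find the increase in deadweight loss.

791.32

Competitive equilibrium: 238.5 − 5.2q = 3.28 + 7q → q* = 19.2803, p* = 138.2423.
For a per-unit tax t: Δq = t/12.2, so DWL = ½·t·(t/12.2) = t²/24.4.
At t = 82.5: DWL = 278.945. At t = 161.6: DWL = 1070.269.
Increase = 1070.269 − 278.945 = 791.32.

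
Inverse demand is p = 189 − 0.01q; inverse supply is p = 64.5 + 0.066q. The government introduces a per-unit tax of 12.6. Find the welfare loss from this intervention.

1044.47

Competitive equilibrium: 189 − 0.01q = 64.5 + 0.066q → q* = 1638.1579, p* = 172.6184.
With the tax, the buyer price exceeds the seller price by 12.6: (189 − 0.01q) − (64.5 + 0.066q) = 12.6 → q' = 1472.3684.
Δq = 1638.1579 − 1472.3684 = 165.7895; the wedge equals the tax, 12.6.
DWL = ½ × 165.7895 × 12.6 = 1044.47.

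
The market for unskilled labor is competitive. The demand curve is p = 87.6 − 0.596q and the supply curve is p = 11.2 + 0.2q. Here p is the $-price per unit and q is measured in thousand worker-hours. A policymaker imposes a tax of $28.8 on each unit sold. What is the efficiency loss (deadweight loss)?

Competitive equilibrium: 87.6 − 0.596q = 11.2 + 0.2q → q* = 95.9799, p* = 30.39598.
With the tax, the buyer price exceeds the seller price by 28.8: (87.6 − 0.596q) − (11.2 + 0.2q) = 28.8 → q' = 59.79899.
Δq = 95.9799 − 59.79899 = 36.18091; the wedge equals the tax, 28.8.
Deadweight loss = ½ × 36.18091 × 28.8 = $521.01 thousand.

$521.01 thousand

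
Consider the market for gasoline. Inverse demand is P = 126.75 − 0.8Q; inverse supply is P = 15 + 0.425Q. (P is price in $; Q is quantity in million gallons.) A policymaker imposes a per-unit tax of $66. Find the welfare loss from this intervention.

Competitive equilibrium: 126.75 − 0.8Q = 15 + 0.425Q → Q* = 91.2245, P* = 53.7704.
With the tax, the buyer price exceeds the seller price by 66: (126.75 − 0.8Q) − (15 + 0.425Q) = 66 → Q' = 37.3469.
ΔQ = 91.2245 − 37.3469 = 53.8776; the wedge equals the tax, 66.
DWL = ½ × 53.8776 × 66 = $1777.96 million.

$1777.96 million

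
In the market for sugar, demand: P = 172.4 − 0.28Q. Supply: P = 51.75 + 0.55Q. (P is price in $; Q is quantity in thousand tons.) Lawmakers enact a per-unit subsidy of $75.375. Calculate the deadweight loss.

$3422.52 thousand

Competitive equilibrium: 172.4 − 0.28Q = 51.75 + 0.55Q → Q* = 145.36145, P* = 131.6988.
The subsidy lowers effective supply by 75.375: P = 0.55Q − 23.625.
New quantity: 172.4 − 0.28Q = 0.55Q − 23.625 → Q' = 236.1747.
Overproduction ΔQ = 236.1747 − 145.36145 = 90.81325; wedge = subsidy = 75.375.
DWL = ½ × 90.81325 × 75.375 = $3422.52 thousand.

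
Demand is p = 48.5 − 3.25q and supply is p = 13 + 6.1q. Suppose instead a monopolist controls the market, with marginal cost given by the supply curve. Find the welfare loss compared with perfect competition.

4.48

Competitive equilibrium: 48.5 − 3.25q = 13 + 6.1q → q* = 3.7968, p* = 36.1604.
Marginal revenue: MR = 48.5 − 6.5q. Set MR = MC: 48.5 − 6.5q = 13 + 6.1q → q_m = 2.8175.
Price p_m = 48.5 − 3.25·2.8175 = 39.3431; MC(q_m) = 13 + 6.1·2.8175 = 30.1868.
Competitive q* = 3.7968, so Δq = 0.9793; wedge = 39.3431 − 30.1868 = 9.1563.
Welfare loss = ½ × 0.9793 × 9.1563 = 4.48.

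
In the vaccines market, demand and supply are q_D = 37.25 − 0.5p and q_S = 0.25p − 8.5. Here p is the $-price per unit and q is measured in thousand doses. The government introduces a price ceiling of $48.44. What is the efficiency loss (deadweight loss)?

In inverse form: demand p = 74.5 − 2q, supply p = 34 + 4q.
Competitive equilibrium: 74.5 − 2q = 34 + 4q → q* = 6.75, p* = 61.
At the ceiling p = 48.44, quantity supplied = (48.44 − 34)/4 = 3.61.
Willingness to pay at q' = 3.61: 74.5 − 2·3.61 = 67.28.
Δq = 6.75 − 3.61 = 3.14; wedge = 67.28 − 48.44 = 18.84.
Deadweight loss = ½ × 3.14 × 18.84 = $29.58 thousand.

$29.58 thousand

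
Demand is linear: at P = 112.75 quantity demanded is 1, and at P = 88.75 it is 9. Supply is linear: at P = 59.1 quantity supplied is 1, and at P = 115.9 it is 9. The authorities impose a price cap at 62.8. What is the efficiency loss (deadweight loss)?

Demand slope = (88.75 − 112.75)/(9 − 1) = −3, so P = 115.75 − 3Q.
Supply slope = (115.9 − 59.1)/(9 − 1) = 7.1, so P = 52 + 7.1Q.
Competitive equilibrium: 115.75 − 3Q = 52 + 7.1Q → Q* = 6.31188, P* = 96.81436.
At the ceiling P = 62.8, quantity supplied = (62.8 − 52)/7.1 = 1.52113.
Willingness to pay at Q' = 1.52113: 115.75 − 3·1.52113 = 111.18661.
ΔQ = 6.31188 − 1.52113 = 4.79075; wedge = 111.18661 − 62.8 = 48.38661.
DWL = ½ × 4.79075 × 48.38661 = 115.90.

115.90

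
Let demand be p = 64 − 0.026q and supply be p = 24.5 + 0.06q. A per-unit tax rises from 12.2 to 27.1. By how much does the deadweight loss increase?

3404.48

Competitive equilibrium: 64 − 0.026q = 24.5 + 0.06q → q* = 459.3023, p* = 52.0581.
For a per-unit tax t: Δq = t/0.086, so DWL = ½·t·(t/0.086) = t²/0.172.
At t = 12.2: DWL = 865.349. At t = 27.1: DWL = 4269.826.
Increase = 4269.826 − 865.349 = 3404.48.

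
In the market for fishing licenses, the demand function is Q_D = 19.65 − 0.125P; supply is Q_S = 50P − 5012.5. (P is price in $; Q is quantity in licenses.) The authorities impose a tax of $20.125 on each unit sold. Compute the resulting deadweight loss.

$25.25

In inverse form: demand P = 157.2 − 8Q, supply P = 100.25 + 0.02Q.
Competitive equilibrium: 157.2 − 8Q = 100.25 + 0.02Q → Q* = 7.101, P* = 100.392.
With the tax, the buyer price exceeds the seller price by 20.125: (157.2 − 8Q) − (100.25 + 0.02Q) = 20.125 → Q' = 4.5916.
ΔQ = 7.101 − 4.5916 = 2.5094; the wedge equals the tax, 20.125.
The triangle = ½ × 2.5094 × 20.125 = $25.25.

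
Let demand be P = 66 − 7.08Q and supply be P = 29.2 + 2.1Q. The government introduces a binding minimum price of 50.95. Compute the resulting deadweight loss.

16.27

Competitive equilibrium: 66 − 7.08Q = 29.2 + 2.1Q → Q* = 4.0087, P* = 37.6183.
At the floor P = 50.95, quantity demanded = (66 − 50.95)/7.08 = 2.1257.
Sellers' marginal cost at Q' = 2.1257: 29.2 + 2.1·2.1257 = 33.664.
ΔQ = 4.0087 − 2.1257 = 1.883; wedge = 50.95 − 33.664 = 17.286.
DWL = ½ × 1.883 × 17.286 = 16.27.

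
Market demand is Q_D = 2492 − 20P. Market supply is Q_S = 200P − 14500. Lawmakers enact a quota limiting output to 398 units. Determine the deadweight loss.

In inverse form: demand P = 124.6 − 0.05Q, supply P = 72.5 + 0.005Q.
Competitive equilibrium: 124.6 − 0.05Q = 72.5 + 0.005Q → Q* = 947.2727, P* = 77.2364.
At Q = 398: demand price = 124.6 − 0.05·398 = 104.7; supply price = 72.5 + 0.005·398 = 74.49.
ΔQ = 947.2727 − 398 = 549.2727; wedge = 104.7 − 74.49 = 30.21.
The triangle = ½ × 549.2727 × 30.21 = 8296.76.

8296.76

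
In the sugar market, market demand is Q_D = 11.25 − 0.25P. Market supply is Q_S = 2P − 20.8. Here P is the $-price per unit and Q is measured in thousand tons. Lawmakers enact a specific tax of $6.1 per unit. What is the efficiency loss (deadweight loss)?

In inverse form: demand P = 45 − 4Q, supply P = 10.4 + 0.5Q.
Competitive equilibrium: 45 − 4Q = 10.4 + 0.5Q → Q* = 7.6889, P* = 14.2444.
With the tax, the buyer price exceeds the seller price by 6.1: (45 − 4Q) − (10.4 + 0.5Q) = 6.1 → Q' = 6.3333.
ΔQ = 7.6889 − 6.3333 = 1.3556; the wedge equals the tax, 6.1.
DWL = ½ × 1.3556 × 6.1 = $4.13 thousand.

$4.13 thousand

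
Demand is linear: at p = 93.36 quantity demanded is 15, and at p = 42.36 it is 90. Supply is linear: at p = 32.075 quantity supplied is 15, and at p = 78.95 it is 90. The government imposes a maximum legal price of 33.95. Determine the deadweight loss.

Demand slope = (42.36 − 93.36)/(90 − 15) = −0.68, so p = 103.56 − 0.68q.
Supply slope = (78.95 − 32.075)/(90 − 15) = 0.625, so p = 22.7 + 0.625q.
Competitive equilibrium: 103.56 − 0.68q = 22.7 + 0.625q → q* = 61.9617, p* = 61.4261.
At the ceiling p = 33.95, quantity supplied = (33.95 − 22.7)/0.625 = 18.
Willingness to pay at q' = 18: 103.56 − 0.68·18 = 91.32.
Δq = 61.9617 − 18 = 43.9617; wedge = 91.32 − 33.95 = 57.37.
The triangle = ½ × 43.9617 × 57.37 = 1261.04.

1261.04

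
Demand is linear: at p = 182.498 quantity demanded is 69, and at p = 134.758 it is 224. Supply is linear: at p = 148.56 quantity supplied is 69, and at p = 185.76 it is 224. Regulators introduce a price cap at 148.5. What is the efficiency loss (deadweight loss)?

1059.40

Demand slope = (134.758 − 182.498)/(224 − 69) = −0.308, so p = 203.75 − 0.308q.
Supply slope = (185.76 − 148.56)/(224 − 69) = 0.24, so p = 132 + 0.24q.
Competitive equilibrium: 203.75 − 0.308q = 132 + 0.24q → q* = 130.9307, p* = 163.4234.
At the ceiling p = 148.5, quantity supplied = (148.5 − 132)/0.24 = 68.75.
Willingness to pay at q' = 68.75: 203.75 − 0.308·68.75 = 182.575.
Δq = 130.9307 − 68.75 = 62.1807; wedge = 182.575 − 148.5 = 34.075.
Welfare loss = ½ × 62.1807 × 34.075 = 1059.40.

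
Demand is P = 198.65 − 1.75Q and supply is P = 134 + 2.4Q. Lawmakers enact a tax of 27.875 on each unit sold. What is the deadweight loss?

Competitive equilibrium: 198.65 − 1.75Q = 134 + 2.4Q → Q* = 15.5783, P* = 171.388.
With the tax, the buyer price exceeds the seller price by 27.875: (198.65 − 1.75Q) − (134 + 2.4Q) = 27.875 → Q' = 8.8614.
ΔQ = 15.5783 − 8.8614 = 6.7169; the wedge equals the tax, 27.875.
Deadweight loss = ½ × 6.7169 × 27.875 = 93.62.

93.62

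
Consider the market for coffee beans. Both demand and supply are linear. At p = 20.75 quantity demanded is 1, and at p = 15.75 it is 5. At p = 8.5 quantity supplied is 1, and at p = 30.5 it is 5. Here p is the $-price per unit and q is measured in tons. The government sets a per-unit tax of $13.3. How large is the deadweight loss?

Demand slope = (15.75 − 20.75)/(5 − 1) = −1.25, so p = 22 − 1.25q.
Supply slope = (30.5 − 8.5)/(5 − 1) = 5.5, so p = 3 + 5.5q.
Competitive equilibrium: 22 − 1.25q = 3 + 5.5q → q* = 2.8148, p* = 18.4815.
With the tax, the buyer price exceeds the seller price by 13.3: (22 − 1.25q) − (3 + 5.5q) = 13.3 → q' = 0.8444.
Δq = 2.8148 − 0.8444 = 1.9704; the wedge equals the tax, 13.3.
The triangle = ½ × 1.9704 × 13.3 = $13.10.

$13.10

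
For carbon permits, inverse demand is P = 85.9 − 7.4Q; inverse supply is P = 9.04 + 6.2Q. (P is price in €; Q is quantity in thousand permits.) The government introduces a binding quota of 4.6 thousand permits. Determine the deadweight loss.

Competitive equilibrium: 85.9 − 7.4Q = 9.04 + 6.2Q → Q* = 5.6515, P* = 44.0791.
At Q = 4.6: demand price = 85.9 − 7.4·4.6 = 51.86; supply price = 9.04 + 6.2·4.6 = 37.56.
ΔQ = 5.6515 − 4.6 = 1.0515; wedge = 51.86 − 37.56 = 14.3.
DWL = ½ × 1.0515 × 14.3 = €7.52 thousand.

€7.52 thousand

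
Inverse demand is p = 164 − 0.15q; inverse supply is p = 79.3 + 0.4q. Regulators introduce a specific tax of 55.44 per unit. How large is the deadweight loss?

Competitive equilibrium: 164 − 0.15q = 79.3 + 0.4q → q* = 154, p* = 140.9.
With the tax, the buyer price exceeds the seller price by 55.44: (164 − 0.15q) − (79.3 + 0.4q) = 55.44 → q' = 53.2.
Δq = 154 − 53.2 = 100.8; the wedge equals the tax, 55.44.
Deadweight loss = ½ × 100.8 × 55.44 = 2794.176.

2794.176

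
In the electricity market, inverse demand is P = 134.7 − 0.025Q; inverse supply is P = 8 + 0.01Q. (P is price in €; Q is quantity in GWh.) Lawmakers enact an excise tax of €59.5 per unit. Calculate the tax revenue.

Competitive equilibrium: 134.7 − 0.025Q = 8 + 0.01Q → Q* = 3620, P* = 44.2.
With the tax, the buyer price exceeds the seller price by 59.5: (134.7 − 0.025Q) − (8 + 0.01Q) = 59.5 → Q' = 1920.
Tax revenue = 59.5 × 1920 = €114240.

€114240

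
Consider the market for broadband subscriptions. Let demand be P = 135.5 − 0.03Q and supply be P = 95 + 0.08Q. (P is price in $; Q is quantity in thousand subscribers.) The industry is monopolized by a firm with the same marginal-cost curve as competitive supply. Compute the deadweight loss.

Competitive equilibrium: 135.5 − 0.03Q = 95 + 0.08Q → Q* = 368.1818, P* = 124.4545.
Marginal revenue: MR = 135.5 − 0.06Q. Set MR = MC: 135.5 − 0.06Q = 95 + 0.08Q → Q_m = 289.2857.
Price P_m = 135.5 − 0.03·289.2857 = 126.8214; MC(Q_m) = 95 + 0.08·289.2857 = 118.1429.
Competitive Q* = 368.1818, so ΔQ = 78.8961; wedge = 126.8214 − 118.1429 = 8.6785.
DWL = ½ × 78.8961 × 8.6785 = $342.35 thousand.

$342.35 thousand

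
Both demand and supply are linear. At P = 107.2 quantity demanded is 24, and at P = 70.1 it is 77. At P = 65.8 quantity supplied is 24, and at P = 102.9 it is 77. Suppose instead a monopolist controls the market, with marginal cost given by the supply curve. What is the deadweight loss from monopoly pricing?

223.21

Demand slope = (70.1 − 107.2)/(77 − 24) = −0.7, so P = 124 − 0.7Q.
Supply slope = (102.9 − 65.8)/(77 − 24) = 0.7, so P = 49 + 0.7Q.
Competitive equilibrium: 124 − 0.7Q = 49 + 0.7Q → Q* = 53.5714, P* = 86.5.
Marginal revenue: MR = 124 − 1.4Q. Set MR = MC: 124 − 1.4Q = 49 + 0.7Q → Q_m = 35.7143.
Price P_m = 124 − 0.7·35.7143 = 99; MC(Q_m) = 49 + 0.7·35.7143 = 74.
Competitive Q* = 53.5714, so ΔQ = 17.8571; wedge = 99 − 74 = 25.
Welfare loss = ½ × 17.8571 × 25 = 223.21.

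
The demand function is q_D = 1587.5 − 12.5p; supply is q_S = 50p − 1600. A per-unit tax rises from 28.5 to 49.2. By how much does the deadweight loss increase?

8041.95

In inverse form: demand p = 127 − 0.08q, supply p = 32 + 0.02q.
Competitive equilibrium: 127 − 0.08q = 32 + 0.02q → q* = 950, p* = 51.
For a per-unit tax t: Δq = t/0.1, so DWL = ½·t·(t/0.1) = t²/0.2.
At t = 28.5: DWL = 4061.25. At t = 49.2: DWL = 12103.2.
Increase = 12103.2 − 4061.25 = 8041.95.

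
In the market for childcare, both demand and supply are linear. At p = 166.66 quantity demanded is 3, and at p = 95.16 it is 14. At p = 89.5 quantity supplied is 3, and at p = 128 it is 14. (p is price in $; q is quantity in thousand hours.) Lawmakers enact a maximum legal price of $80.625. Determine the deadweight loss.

Demand slope = (95.16 − 166.66)/(14 − 3) = −6.5, so p = 186.16 − 6.5q.
Supply slope = (128 − 89.5)/(14 − 3) = 3.5, so p = 79 + 3.5q.
Competitive equilibrium: 186.16 − 6.5q = 79 + 3.5q → q* = 10.716, p* = 116.506.
At the ceiling p = 80.625, quantity supplied = (80.625 − 79)/3.5 = 0.4643.
Willingness to pay at q' = 0.4643: 186.16 − 6.5·0.4643 = 183.1421.
Δq = 10.716 − 0.4643 = 10.2517; wedge = 183.1421 − 80.625 = 102.5171.
The triangle = ½ × 10.2517 × 102.5171 = $525.49 thousand.

$525.49 thousand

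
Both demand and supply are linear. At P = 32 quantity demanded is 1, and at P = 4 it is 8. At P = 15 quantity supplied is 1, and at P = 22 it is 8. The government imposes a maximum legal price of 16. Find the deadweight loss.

14.40

Demand slope = (4 − 32)/(8 − 1) = −4, so P = 36 − 4Q.
Supply slope = (22 − 15)/(8 − 1) = 1, so P = 14 + Q.
Competitive equilibrium: 36 − 4Q = 14 + Q → Q* = 4.4, P* = 18.4.
At the ceiling P = 16, quantity supplied = (16 − 14)/1 = 2.
Willingness to pay at Q' = 2: 36 − 4·2 = 28.
ΔQ = 4.4 − 2 = 2.4; wedge = 28 − 16 = 12.
Deadweight loss = ½ × 2.4 × 12 = 14.40.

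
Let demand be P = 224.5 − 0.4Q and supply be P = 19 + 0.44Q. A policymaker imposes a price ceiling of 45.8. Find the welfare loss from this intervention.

Competitive equilibrium: 224.5 − 0.4Q = 19 + 0.44Q → Q* = 244.64286, P* = 126.64286.
At the ceiling P = 45.8, quantity supplied = (45.8 − 19)/0.44 = 60.90909.
Willingness to pay at Q' = 60.90909: 224.5 − 0.4·60.90909 = 200.13636.
ΔQ = 244.64286 − 60.90909 = 183.73377; wedge = 200.13636 − 45.8 = 154.33636.
Welfare loss = ½ × 183.73377 × 154.33636 = 14178.40.

14178.40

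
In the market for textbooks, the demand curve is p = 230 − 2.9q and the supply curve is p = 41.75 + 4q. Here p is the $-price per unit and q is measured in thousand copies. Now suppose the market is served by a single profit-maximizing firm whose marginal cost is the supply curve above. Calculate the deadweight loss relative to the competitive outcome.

Competitive equilibrium: 230 − 2.9q = 41.75 + 4q → q* = 27.2826, p* = 150.8804.
Marginal revenue: MR = 230 − 5.8q. Set MR = MC: 230 − 5.8q = 41.75 + 4q → q_m = 19.2092.
Price p_m = 230 − 2.9·19.2092 = 174.2933; MC(q_m) = 41.75 + 4·19.2092 = 118.5868.
Competitive q* = 27.2826, so Δq = 8.0734; wedge = 174.2933 − 118.5868 = 55.7065.
Deadweight loss = ½ × 8.0734 × 55.7065 = $224.87 thousand.

$224.87 thousand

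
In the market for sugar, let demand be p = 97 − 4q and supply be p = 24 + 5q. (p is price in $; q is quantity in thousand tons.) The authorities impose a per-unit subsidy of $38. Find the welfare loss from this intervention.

$80.22 thousand

Competitive equilibrium: 97 − 4q = 24 + 5q → q* = 8.1111, p* = 64.5556.
The subsidy lowers effective supply by 38: p = 5q − 14.
New quantity: 97 − 4q = 5q − 14 → q' = 12.3333.
Overproduction Δq = 12.3333 − 8.1111 = 4.2222; wedge = subsidy = 38.
DWL = ½ × 4.2222 × 38 = $80.22 thousand.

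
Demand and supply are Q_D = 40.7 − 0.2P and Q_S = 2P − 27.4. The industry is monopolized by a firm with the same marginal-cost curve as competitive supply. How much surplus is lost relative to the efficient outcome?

742.61

In inverse form: demand P = 203.5 − 5Q, supply P = 13.7 + 0.5Q.
Competitive equilibrium: 203.5 − 5Q = 13.7 + 0.5Q → Q* = 34.5091, P* = 30.9545.
Marginal revenue: MR = 203.5 − 10Q. Set MR = MC: 203.5 − 10Q = 13.7 + 0.5Q → Q_m = 18.0762.
Price P_m = 203.5 − 5·18.0762 = 113.119; MC(Q_m) = 13.7 + 0.5·18.0762 = 22.7381.
Competitive Q* = 34.5091, so ΔQ = 16.4329; wedge = 113.119 − 22.7381 = 90.3809.
DWL = ½ × 16.4329 × 90.3809 = 742.61.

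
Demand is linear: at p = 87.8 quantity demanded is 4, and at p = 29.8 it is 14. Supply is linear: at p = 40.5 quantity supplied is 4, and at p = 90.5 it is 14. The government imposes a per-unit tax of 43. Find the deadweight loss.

Demand slope = (29.8 − 87.8)/(14 − 4) = −5.8, so p = 111 − 5.8q.
Supply slope = (90.5 − 40.5)/(14 − 4) = 5, so p = 20.5 + 5q.
Competitive equilibrium: 111 − 5.8q = 20.5 + 5q → q* = 8.3796, p* = 62.3981.
With the tax, the buyer price exceeds the seller price by 43: (111 − 5.8q) − (20.5 + 5q) = 43 → q' = 4.3981.
Δq = 8.3796 − 4.3981 = 3.9815; the wedge equals the tax, 43.
Welfare loss = ½ × 3.9815 × 43 = 85.60.

85.60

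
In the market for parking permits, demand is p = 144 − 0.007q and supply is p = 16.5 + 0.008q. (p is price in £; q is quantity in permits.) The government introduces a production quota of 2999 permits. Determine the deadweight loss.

£226957.51

Competitive equilibrium: 144 − 0.007q = 16.5 + 0.008q → q* = 8500, p* = 84.5.
At q = 2999: demand price = 144 − 0.007·2999 = 123.007; supply price = 16.5 + 0.008·2999 = 40.492.
Δq = 8500 − 2999 = 5501; wedge = 123.007 − 40.492 = 82.515.
Welfare loss = ½ × 5501 × 82.515 = £226957.51.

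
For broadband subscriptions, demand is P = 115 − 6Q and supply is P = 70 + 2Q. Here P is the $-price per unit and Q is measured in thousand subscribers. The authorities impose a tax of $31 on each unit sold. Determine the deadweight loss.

$60.06 thousand

Competitive equilibrium: 115 − 6Q = 70 + 2Q → Q* = 5.625, P* = 81.25.
With the tax, the buyer price exceeds the seller price by 31: (115 − 6Q) − (70 + 2Q) = 31 → Q' = 1.75.
ΔQ = 5.625 − 1.75 = 3.875; the wedge equals the tax, 31.
DWL = ½ × 3.875 × 31 = $60.06 thousand.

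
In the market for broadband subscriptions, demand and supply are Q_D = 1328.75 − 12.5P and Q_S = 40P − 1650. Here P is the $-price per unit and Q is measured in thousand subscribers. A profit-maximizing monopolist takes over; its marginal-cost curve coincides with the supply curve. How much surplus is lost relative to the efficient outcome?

$3768.01 thousand

In inverse form: demand P = 106.3 − 0.08Q, supply P = 41.25 + 0.025Q.
Competitive equilibrium: 106.3 − 0.08Q = 41.25 + 0.025Q → Q* = 619.52381, P* = 56.7381.
Marginal revenue: MR = 106.3 − 0.16Q. Set MR = MC: 106.3 − 0.16Q = 41.25 + 0.025Q → Q_m = 351.62162.
Price P_m = 106.3 − 0.08·351.62162 = 78.17027; MC(Q_m) = 41.25 + 0.025·351.62162 = 50.04054.
Competitive Q* = 619.52381, so ΔQ = 267.90219; wedge = 78.17027 − 50.04054 = 28.12973.
Welfare loss = ½ × 267.90219 × 28.12973 = $3768.01 thousand.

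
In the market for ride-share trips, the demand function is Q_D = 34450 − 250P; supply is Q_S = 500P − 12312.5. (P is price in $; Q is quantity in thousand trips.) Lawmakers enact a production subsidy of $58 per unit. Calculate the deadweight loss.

$280333.33 thousand

In inverse form: demand P = 137.8 − 0.004Q, supply P = 24.625 + 0.002Q.
Competitive equilibrium: 137.8 − 0.004Q = 24.625 + 0.002Q → Q* = 18862.5, P* = 62.35.
The subsidy lowers effective supply by 58: P = 0.002Q − 33.375.
New quantity: 137.8 − 0.004Q = 0.002Q − 33.375 → Q' = 28529.1667.
Overproduction ΔQ = 28529.1667 − 18862.5 = 9666.6667; wedge = subsidy = 58.
The triangle = ½ × 9666.6667 × 58 = $280333.33 thousand.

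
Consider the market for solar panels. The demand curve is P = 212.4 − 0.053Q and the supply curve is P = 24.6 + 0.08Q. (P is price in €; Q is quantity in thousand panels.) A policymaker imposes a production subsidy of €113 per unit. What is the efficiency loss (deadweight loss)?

€48003.76 thousand

Competitive equilibrium: 212.4 − 0.053Q = 24.6 + 0.08Q → Q* = 1412.0301, P* = 137.5624.
The subsidy lowers effective supply by 113: P = 0.08Q − 88.4.
New quantity: 212.4 − 0.053Q = 0.08Q − 88.4 → Q' = 2261.6541.
Overproduction ΔQ = 2261.6541 − 1412.0301 = 849.624; wedge = subsidy = 113.
Welfare loss = ½ × 849.624 × 113 = €48003.76 thousand.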